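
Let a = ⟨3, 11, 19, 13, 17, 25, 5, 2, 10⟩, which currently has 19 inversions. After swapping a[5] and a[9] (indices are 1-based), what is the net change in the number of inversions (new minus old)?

-1

Positions 5 and 9 hold 17 and 10; after swapping, the array is [3, 11, 19, 13, 10, 25, 5, 2, 17].
Count, for each position, how many later elements it exceeds:
3 → 2 → 1
11 → 10, 5, 2 → 3
19 → 13, 10, 5, 2, 17 → 5
13 → 10, 5, 2 → 3
10 → 5, 2 → 2
25 → 5, 2, 17 → 3
5 → 2 → 1
2 → none → 0
17 → none → 0
Sum: 1 + 3 + 5 + 3 + 2 + 3 + 1 + 0 + 0 = 18
Change: 18 − 19 = -1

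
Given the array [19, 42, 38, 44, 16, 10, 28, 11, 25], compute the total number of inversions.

Element-by-element contributions:
19: 3
42: 6
38: 5
44: 5
16: 2
10: 0
28: 2
11: 0
25: 0
Sum: 3 + 6 + 5 + 5 + 2 + 0 + 2 + 0 + 0 = 23

There are 23 inversions.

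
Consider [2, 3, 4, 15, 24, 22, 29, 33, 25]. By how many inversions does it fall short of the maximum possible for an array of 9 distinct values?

Maximum inversions for 9 distinct elements is C(9, 2) = 9·8/2 = 36.
Current inversions — for each element, count later smaller elements:
2: 0
3: 0
4: 0
15: 0
24: 1
22: 0
29: 1
33: 1
25: 0
Current total: 0 + 0 + 0 + 0 + 1 + 0 + 1 + 1 + 0 = 3
Shortfall: 36 − 3 = 33

33 inversions short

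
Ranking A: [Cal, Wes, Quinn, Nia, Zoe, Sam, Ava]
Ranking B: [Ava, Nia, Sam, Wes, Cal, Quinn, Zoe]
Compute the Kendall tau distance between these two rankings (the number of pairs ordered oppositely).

Assign each item its position (1..7) in the first ordering, then rewrite the second ordering as that position sequence:
positions: Cal→1, Wes→2, Quinn→3, Nia→4, Zoe→5, Sam→6, Ava→7
second ordering as positions: [7, 4, 6, 2, 1, 3, 5]
Discordant pairs = inversions in this position sequence.
7: 4, 6, 2, 1, 3, 5 → 6
4: 2, 1, 3 → 3
6: 2, 1, 3, 5 → 4
2: 1 → 1
1: 0
3: 0
5: 0
Total: 6 + 3 + 4 + 1 + 0 + 0 + 0 = 14

14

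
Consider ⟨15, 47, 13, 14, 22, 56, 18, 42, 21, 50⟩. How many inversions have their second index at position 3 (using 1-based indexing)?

The element at index 3 is 13.
Elements before it: 15, 47
Those larger than 13: 15, 47

2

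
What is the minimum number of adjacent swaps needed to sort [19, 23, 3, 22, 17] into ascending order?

There are 6 swaps.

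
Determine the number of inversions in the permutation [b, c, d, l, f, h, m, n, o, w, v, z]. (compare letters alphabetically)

3 inversions

For each element, count later entries that are smaller:
b: 0
c: 0
d: 0
l: 2
f: 0
h: 0
m: 0
n: 0
o: 0
w: 1
v: 0
z: 0
Sum: 0 + 0 + 0 + 2 + 0 + 0 + 0 + 0 + 0 + 1 + 0 + 0 = 3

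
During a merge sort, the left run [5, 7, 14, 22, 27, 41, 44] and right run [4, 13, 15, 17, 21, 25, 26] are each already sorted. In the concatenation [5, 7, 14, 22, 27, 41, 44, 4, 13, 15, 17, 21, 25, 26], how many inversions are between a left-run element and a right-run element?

30

Take each right-half value and tally the left-half values above it:
r = 4: 5, 7, 14, 22, 27, 41, 44 → 7
r = 13: 14, 22, 27, 41, 44 → 5
r = 15: 22, 27, 41, 44 → 4
r = 17: 22, 27, 41, 44 → 4
r = 21: 22, 27, 41, 44 → 4
r = 25: 27, 41, 44 → 3
r = 26: 27, 41, 44 → 3
Cross-inversions: 7 + 5 + 4 + 4 + 4 + 3 + 3 = 30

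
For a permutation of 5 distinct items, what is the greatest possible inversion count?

The maximum occurs when the array is in strictly decreasing order: every one of the C(5, 2) pairs is inverted.
C(5, 2) = 5·4/2 = 10

10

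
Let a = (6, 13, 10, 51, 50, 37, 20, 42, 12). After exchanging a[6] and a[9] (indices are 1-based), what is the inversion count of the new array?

Positions 6 and 9 hold 37 and 12; after swapping, the array is [6, 13, 10, 51, 50, 12, 20, 42, 37].
Element-by-element contributions:
6: 0
13: 2
10: 0
51: 5
50: 4
12: 0
20: 0
42: 1
37: 0
Sum: 0 + 2 + 0 + 5 + 4 + 0 + 0 + 1 + 0 = 12

12 inversions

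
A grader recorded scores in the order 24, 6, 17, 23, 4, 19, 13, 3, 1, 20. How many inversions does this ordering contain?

30

Element-by-element contributions:
24 → 6, 17, 23, 4, 19, 13, 3, 1, 20 → 9
6 → 4, 3, 1 → 3
17 → 4, 13, 3, 1 → 4
23 → 4, 19, 13, 3, 1, 20 → 6
4 → 3, 1 → 2
19 → 13, 3, 1 → 3
13 → 3, 1 → 2
3 → 1 → 1
1 → none → 0
20 → none → 0
Sum: 9 + 3 + 4 + 6 + 2 + 3 + 2 + 1 + 0 + 0 = 30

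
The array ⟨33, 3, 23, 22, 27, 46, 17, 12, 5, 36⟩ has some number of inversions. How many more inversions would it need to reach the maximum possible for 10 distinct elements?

21

Maximum inversions for 10 distinct elements is C(10, 2) = 10·9/2 = 45.
Current inversions — for each element, count later smaller elements:
33: 7
3: 0
23: 4
22: 3
27: 3
46: 4
17: 2
12: 1
5: 0
36: 0
Current total: 7 + 0 + 4 + 3 + 3 + 4 + 2 + 1 + 0 + 0 = 24
Shortfall: 45 − 24 = 21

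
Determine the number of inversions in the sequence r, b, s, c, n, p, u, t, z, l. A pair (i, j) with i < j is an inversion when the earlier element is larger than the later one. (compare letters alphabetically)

15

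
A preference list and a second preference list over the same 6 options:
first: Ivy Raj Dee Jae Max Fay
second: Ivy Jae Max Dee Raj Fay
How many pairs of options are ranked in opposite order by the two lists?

Pairs: 5

Assign each item its position (1..6) in the first ordering, then rewrite the second ordering as that position sequence:
positions: Ivy→1, Raj→2, Dee→3, Jae→4, Max→5, Fay→6
second ordering as positions: [1, 4, 5, 3, 2, 6]
Discordant pairs = inversions in this position sequence.
1: 0
4: 3, 2 → 2
5: 3, 2 → 2
3: 2 → 1
2: 0
6: 0
Total: 0 + 2 + 2 + 1 + 0 + 0 = 5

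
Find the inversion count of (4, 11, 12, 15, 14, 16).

Inversions: 1

Inversion pairs (indices are 0-based):
(3,4): 15 > 14
That's 1 pair.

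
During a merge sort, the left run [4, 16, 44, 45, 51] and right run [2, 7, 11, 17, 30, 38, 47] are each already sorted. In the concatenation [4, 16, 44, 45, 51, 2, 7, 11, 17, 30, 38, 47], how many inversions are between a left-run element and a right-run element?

23 split inversions

For each element r of the right run, count left-run elements greater than r:
r = 2: 4, 16, 44, 45, 51 → 5
r = 7: 16, 44, 45, 51 → 4
r = 11: 16, 44, 45, 51 → 4
r = 17: 44, 45, 51 → 3
r = 30: 44, 45, 51 → 3
r = 38: 44, 45, 51 → 3
r = 47: 51 → 1
Cross-inversions: 5 + 4 + 4 + 3 + 3 + 3 + 1 = 23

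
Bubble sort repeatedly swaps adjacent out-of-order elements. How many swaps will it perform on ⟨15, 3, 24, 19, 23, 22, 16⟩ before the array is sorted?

Minimum adjacent swaps = number of inversions (each swap of adjacent out-of-order elements removes one inversion and no swap can remove more).
Count inversions — for each element, later elements that are smaller:
15: 3 → 1
3: none → 0
24: 19, 23, 22, 16 → 4
19: 16 → 1
23: 22, 16 → 2
22: 16 → 1
16: none → 0
Total inversions: 1 + 0 + 4 + 1 + 2 + 1 + 0 = 9

Adjacent swaps: 9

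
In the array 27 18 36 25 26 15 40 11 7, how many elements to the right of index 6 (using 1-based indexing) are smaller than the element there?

2 such elements

The element at index 6 is 15.
Elements after it: 40, 11, 7
Those smaller than 15: 11, 7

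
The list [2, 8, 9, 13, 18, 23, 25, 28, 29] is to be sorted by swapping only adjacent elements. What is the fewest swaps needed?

Each adjacent swap fixes exactly one inversion, so the minimum swap count equals the number of inversions.
Count inversions — for each element, later elements that are smaller:
2: none → 0
8: none → 0
9: none → 0
13: none → 0
18: none → 0
23: none → 0
25: none → 0
28: none → 0
29: none → 0
Total inversions: 0 + 0 + 0 + 0 + 0 + 0 + 0 + 0 + 0 = 0

0 adjacent swaps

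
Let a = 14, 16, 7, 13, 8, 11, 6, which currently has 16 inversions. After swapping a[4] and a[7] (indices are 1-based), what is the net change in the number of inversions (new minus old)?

Positions 4 and 7 hold 13 and 6; after swapping, the array is [14, 16, 7, 6, 8, 11, 13].
Count, for each position, how many later elements it exceeds:
14: 5
16: 5
7: 1
6: 0
8: 0
11: 0
13: 0
Sum: 5 + 5 + 1 + 0 + 0 + 0 + 0 = 11
Change: 11 − 16 = -5

-5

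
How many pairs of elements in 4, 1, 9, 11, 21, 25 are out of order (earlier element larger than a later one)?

1 out-of-order pair

Out-of-order index pairs (1-indexed):
(1,2): 4 > 1
That's 1 pair.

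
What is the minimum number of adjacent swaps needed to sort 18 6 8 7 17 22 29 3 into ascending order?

12

Each adjacent swap fixes exactly one inversion, so the minimum swap count equals the number of inversions.
Count inversions — for each element, later elements that are smaller:
18: 6, 8, 7, 17, 3 → 5
6: 3 → 1
8: 7, 3 → 2
7: 3 → 1
17: 3 → 1
22: 3 → 1
29: 3 → 1
3: none → 0
Total inversions: 5 + 1 + 2 + 1 + 1 + 1 + 1 + 0 = 12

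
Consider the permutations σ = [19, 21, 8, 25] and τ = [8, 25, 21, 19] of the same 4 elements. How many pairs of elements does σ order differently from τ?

Assign each item its position (1..4) in the first ordering, then rewrite the second ordering as that position sequence:
positions: 19→1, 21→2, 8→3, 25→4
second ordering as positions: [3, 4, 2, 1]
Discordant pairs = inversions in this position sequence.
3: 2, 1 → 2
4: 2, 1 → 2
2: 1 → 1
1: 0
Total: 2 + 2 + 1 + 0 = 5

There are 5 discordant pairs.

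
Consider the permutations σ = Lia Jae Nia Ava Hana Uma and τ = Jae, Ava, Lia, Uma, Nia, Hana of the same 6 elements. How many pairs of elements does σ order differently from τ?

Assign each item its position (1..6) in the first ordering, then rewrite the second ordering as that position sequence:
positions: Lia→1, Jae→2, Nia→3, Ava→4, Hana→5, Uma→6
second ordering as positions: [2, 4, 1, 6, 3, 5]
Discordant pairs = inversions in this position sequence.
2: 1 → 1
4: 1, 3 → 2
1: 0
6: 3, 5 → 2
3: 0
5: 0
Total: 1 + 2 + 0 + 2 + 0 + 0 = 5

5 discordant pairs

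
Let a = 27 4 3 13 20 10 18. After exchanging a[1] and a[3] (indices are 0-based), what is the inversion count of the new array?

11 inversions

Positions 1 and 3 hold 4 and 13; after swapping, the array is [27, 13, 3, 4, 20, 10, 18].
For each element, count later entries that are smaller:
27: 6
13: 3
3: 0
4: 0
20: 2
10: 0
18: 0
Sum: 6 + 3 + 0 + 0 + 2 + 0 + 0 = 11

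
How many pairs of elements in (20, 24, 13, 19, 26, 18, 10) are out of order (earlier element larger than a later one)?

14

Count, for each position, how many later elements it exceeds:
20 → 13, 19, 18, 10 → 4
24 → 13, 19, 18, 10 → 4
13 → 10 → 1
19 → 18, 10 → 2
26 → 18, 10 → 2
18 → 10 → 1
10 → none → 0
Sum: 4 + 4 + 1 + 2 + 2 + 1 + 0 = 14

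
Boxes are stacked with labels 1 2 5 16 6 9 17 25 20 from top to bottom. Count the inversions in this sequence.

Out-of-order pairs: 3

Sweep left to right; for each value list the smaller values that follow it:
1 → none → 0
2 → none → 0
5 → none → 0
16 → 6, 9 → 2
6 → none → 0
9 → none → 0
17 → none → 0
25 → 20 → 1
20 → none → 0
Sum: 0 + 0 + 0 + 2 + 0 + 0 + 0 + 1 + 0 = 3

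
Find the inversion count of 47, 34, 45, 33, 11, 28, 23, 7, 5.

33

Element-by-element contributions:
47: 8
34: 6
45: 6
33: 5
11: 2
28: 3
23: 2
7: 1
5: 0
Sum: 8 + 6 + 6 + 5 + 2 + 3 + 2 + 1 + 0 = 33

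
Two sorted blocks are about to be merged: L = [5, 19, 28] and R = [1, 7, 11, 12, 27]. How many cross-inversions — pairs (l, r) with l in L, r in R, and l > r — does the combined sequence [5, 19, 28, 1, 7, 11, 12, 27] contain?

10

For each element r of the right run, count left-run elements greater than r:
r = 1: 5, 19, 28 → 3
r = 7: 19, 28 → 2
r = 11: 19, 28 → 2
r = 12: 19, 28 → 2
r = 27: 28 → 1
Cross-inversions: 3 + 2 + 2 + 2 + 1 = 10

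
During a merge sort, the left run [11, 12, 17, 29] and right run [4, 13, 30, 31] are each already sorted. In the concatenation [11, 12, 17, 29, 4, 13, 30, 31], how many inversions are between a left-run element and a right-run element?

6 split inversions

Take each right-half value and tally the left-half values above it:
r = 4: 11, 12, 17, 29 → 4
r = 13: 17, 29 → 2
r = 30: none → 0
r = 31: none → 0
Cross-inversions: 4 + 2 + 0 + 0 = 6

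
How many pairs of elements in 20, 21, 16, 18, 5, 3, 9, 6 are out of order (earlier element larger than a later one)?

22

Element-by-element contributions:
20: 6
21: 6
16: 4
18: 4
5: 1
3: 0
9: 1
6: 0
Sum: 6 + 6 + 4 + 4 + 1 + 0 + 1 + 0 = 22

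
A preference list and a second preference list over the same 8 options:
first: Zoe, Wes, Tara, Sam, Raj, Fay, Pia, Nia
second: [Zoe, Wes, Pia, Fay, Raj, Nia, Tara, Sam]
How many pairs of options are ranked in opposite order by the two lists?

Assign each item its position (1..8) in the first ordering, then rewrite the second ordering as that position sequence:
positions: Zoe→1, Wes→2, Tara→3, Sam→4, Raj→5, Fay→6, Pia→7, Nia→8
second ordering as positions: [1, 2, 7, 6, 5, 8, 3, 4]
Discordant pairs = inversions in this position sequence.
1: 0
2: 0
7: 6, 5, 3, 4 → 4
6: 5, 3, 4 → 3
5: 3, 4 → 2
8: 3, 4 → 2
3: 0
4: 0
Total: 0 + 0 + 4 + 3 + 2 + 2 + 0 + 0 = 11

11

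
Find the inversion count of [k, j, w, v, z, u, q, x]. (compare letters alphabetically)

10 inversions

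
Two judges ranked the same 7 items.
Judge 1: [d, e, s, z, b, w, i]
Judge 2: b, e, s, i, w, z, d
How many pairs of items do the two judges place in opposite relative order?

Assign each item its position (1..7) in the first ordering, then rewrite the second ordering as that position sequence:
positions: d→1, e→2, s→3, z→4, b→5, w→6, i→7
second ordering as positions: [5, 2, 3, 7, 6, 4, 1]
Discordant pairs = inversions in this position sequence.
5: 2, 3, 4, 1 → 4
2: 1 → 1
3: 1 → 1
7: 6, 4, 1 → 3
6: 4, 1 → 2
4: 1 → 1
1: 0
Total: 4 + 1 + 1 + 3 + 2 + 1 + 0 = 12

12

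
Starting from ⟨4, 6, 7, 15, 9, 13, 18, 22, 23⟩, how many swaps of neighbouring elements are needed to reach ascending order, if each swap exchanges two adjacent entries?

The minimum number of adjacent swaps to sort an array equals its inversion count, since every such swap removes exactly one inversion.
Count inversions — for each element, later elements that are smaller:
4: none → 0
6: none → 0
7: none → 0
15: 9, 13 → 2
9: none → 0
13: none → 0
18: none → 0
22: none → 0
23: none → 0
Total inversions: 0 + 0 + 0 + 2 + 0 + 0 + 0 + 0 + 0 = 2

2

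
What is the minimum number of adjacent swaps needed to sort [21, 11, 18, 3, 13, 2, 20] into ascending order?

Each adjacent swap fixes exactly one inversion, so the minimum swap count equals the number of inversions.
Count inversions — for each element, later elements that are smaller:
21: 11, 18, 3, 13, 2, 20 → 6
11: 3, 2 → 2
18: 3, 13, 2 → 3
3: 2 → 1
13: 2 → 1
2: none → 0
20: none → 0
Total inversions: 6 + 2 + 3 + 1 + 1 + 0 + 0 = 13

Swaps: 13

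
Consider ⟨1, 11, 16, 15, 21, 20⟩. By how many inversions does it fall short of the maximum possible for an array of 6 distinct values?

13

Maximum inversions for 6 distinct elements is C(6, 2) = 6·5/2 = 15.
Current inversions — for each element, count later smaller elements:
1: 0
11: 0
16: 1
15: 0
21: 1
20: 0
Current total: 0 + 0 + 1 + 0 + 1 + 0 = 2
Shortfall: 15 − 2 = 13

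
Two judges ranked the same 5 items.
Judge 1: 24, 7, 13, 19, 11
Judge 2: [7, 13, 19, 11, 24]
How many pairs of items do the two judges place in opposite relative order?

Assign each item its position (1..5) in the first ordering, then rewrite the second ordering as that position sequence:
positions: 24→1, 7→2, 13→3, 19→4, 11→5
second ordering as positions: [2, 3, 4, 5, 1]
Discordant pairs = inversions in this position sequence.
2: 1 → 1
3: 1 → 1
4: 1 → 1
5: 1 → 1
1: 0
Total: 1 + 1 + 1 + 1 + 0 = 4

4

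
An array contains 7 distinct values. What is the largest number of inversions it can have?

21

The maximum occurs when the array is in strictly decreasing order: every one of the C(7, 2) pairs is inverted.
C(7, 2) = 7·6/2 = 21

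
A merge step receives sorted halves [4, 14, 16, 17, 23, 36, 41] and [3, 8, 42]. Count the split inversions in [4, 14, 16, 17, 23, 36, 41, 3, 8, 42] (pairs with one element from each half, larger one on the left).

13

For each element r of the right run, count left-run elements greater than r:
r = 3: 4, 14, 16, 17, 23, 36, 41 → 7
r = 8: 14, 16, 17, 23, 36, 41 → 6
r = 42: none → 0
Cross-inversions: 7 + 6 + 0 = 13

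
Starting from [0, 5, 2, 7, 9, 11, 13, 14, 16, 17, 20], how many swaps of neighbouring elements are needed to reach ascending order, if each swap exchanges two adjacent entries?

1

The minimum number of adjacent swaps to sort an array equals its inversion count, since every such swap removes exactly one inversion.
Count inversions — for each element, later elements that are smaller:
0: none → 0
5: 2 → 1
2: none → 0
7: none → 0
9: none → 0
11: none → 0
13: none → 0
14: none → 0
16: none → 0
17: none → 0
20: none → 0
Total inversions: 0 + 1 + 0 + 0 + 0 + 0 + 0 + 0 + 0 + 0 + 0 = 1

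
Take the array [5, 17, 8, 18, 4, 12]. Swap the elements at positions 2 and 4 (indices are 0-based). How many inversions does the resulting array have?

6

Positions 2 and 4 hold 8 and 4; after swapping, the array is [5, 17, 4, 18, 8, 12].
Sweep left to right; for each value list the smaller values that follow it:
5: 1
17: 3
4: 0
18: 2
8: 0
12: 0
Sum: 1 + 3 + 0 + 2 + 0 + 0 = 6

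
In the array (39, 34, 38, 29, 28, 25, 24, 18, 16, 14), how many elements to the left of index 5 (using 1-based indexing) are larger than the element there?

4 such elements

The element at index 5 is 28.
Elements before it: 39, 34, 38, 29
Those larger than 28: 39, 34, 38, 29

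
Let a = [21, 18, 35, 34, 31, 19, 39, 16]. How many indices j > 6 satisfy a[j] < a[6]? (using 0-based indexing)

1

The element at index 6 is 39.
Elements after it: 16
Those smaller than 39: 16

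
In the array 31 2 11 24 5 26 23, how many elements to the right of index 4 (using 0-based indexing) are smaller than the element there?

0

The element at index 4 is 5.
Elements after it: 26, 23
None of them are smaller than 5.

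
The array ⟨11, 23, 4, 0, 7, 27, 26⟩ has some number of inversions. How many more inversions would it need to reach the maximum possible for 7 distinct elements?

13

Maximum inversions for 7 distinct elements is C(7, 2) = 7·6/2 = 21.
Current inversions — for each element, count later smaller elements:
11: 3
23: 3
4: 1
0: 0
7: 0
27: 1
26: 0
Current total: 3 + 3 + 1 + 0 + 0 + 1 + 0 = 8
Shortfall: 21 − 8 = 13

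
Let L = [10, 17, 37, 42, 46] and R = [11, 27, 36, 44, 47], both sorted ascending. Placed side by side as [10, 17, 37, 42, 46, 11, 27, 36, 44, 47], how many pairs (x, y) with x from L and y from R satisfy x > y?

Count, for every r in R, how many entries of L exceed r:
r = 11: 17, 37, 42, 46 → 4
r = 27: 37, 42, 46 → 3
r = 36: 37, 42, 46 → 3
r = 44: 46 → 1
r = 47: none → 0
Cross-inversions: 4 + 3 + 3 + 1 + 0 = 11

11 split inversions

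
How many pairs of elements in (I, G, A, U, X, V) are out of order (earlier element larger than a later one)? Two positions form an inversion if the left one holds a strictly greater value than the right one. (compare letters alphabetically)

4 inversions

For each element, count later entries that are smaller:
I: 2
G: 1
A: 0
U: 0
X: 1
V: 0
Sum: 2 + 1 + 0 + 0 + 1 + 0 = 4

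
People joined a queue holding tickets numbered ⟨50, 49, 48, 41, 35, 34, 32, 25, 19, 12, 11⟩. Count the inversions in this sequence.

Inversions: 55

Count, for each position, how many later elements it exceeds:
50: 10
49: 9
48: 8
41: 7
35: 6
34: 5
32: 4
25: 3
19: 2
12: 1
11: 0
Sum: 10 + 9 + 8 + 7 + 6 + 5 + 4 + 3 + 2 + 1 + 0 = 55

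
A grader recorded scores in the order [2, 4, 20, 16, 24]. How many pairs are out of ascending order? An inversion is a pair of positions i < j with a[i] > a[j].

Inversion pairs (indices are 1-based):
(3,4): 20 > 16
That's 1 pair.

1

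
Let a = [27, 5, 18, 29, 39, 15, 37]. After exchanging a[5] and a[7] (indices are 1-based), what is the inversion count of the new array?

6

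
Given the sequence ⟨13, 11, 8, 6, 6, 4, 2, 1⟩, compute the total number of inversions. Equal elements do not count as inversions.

27 inversions

Count, for each position, how many later elements it exceeds:
13: 7
11: 6
8: 5
6: 3
6: 3
4: 2
2: 1
1: 0
Sum: 7 + 6 + 5 + 3 + 3 + 2 + 1 + 0 = 27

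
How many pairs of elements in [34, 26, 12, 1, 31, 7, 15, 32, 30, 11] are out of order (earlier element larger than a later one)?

Count, for each position, how many later elements it exceeds:
34 → 26, 12, 1, 31, 7, 15, 32, 30, 11 → 9
26 → 12, 1, 7, 15, 11 → 5
12 → 1, 7, 11 → 3
1 → none → 0
31 → 7, 15, 30, 11 → 4
7 → none → 0
15 → 11 → 1
32 → 30, 11 → 2
30 → 11 → 1
11 → none → 0
Sum: 9 + 5 + 3 + 0 + 4 + 0 + 1 + 2 + 1 + 0 = 25

25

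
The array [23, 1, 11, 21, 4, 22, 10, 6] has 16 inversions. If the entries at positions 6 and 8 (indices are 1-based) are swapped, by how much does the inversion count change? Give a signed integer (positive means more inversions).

Positions 6 and 8 hold 22 and 6; after swapping, the array is [23, 1, 11, 21, 4, 6, 10, 22].
Element-by-element contributions:
23: 7
1: 0
11: 3
21: 3
4: 0
6: 0
10: 0
22: 0
Sum: 7 + 0 + 3 + 3 + 0 + 0 + 0 + 0 = 13
Change: 13 − 16 = -3

-3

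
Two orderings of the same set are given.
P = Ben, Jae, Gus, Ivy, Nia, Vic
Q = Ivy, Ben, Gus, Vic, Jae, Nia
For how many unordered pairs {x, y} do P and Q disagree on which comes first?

Disagreeing pairs: 6

Assign each item its position (1..6) in the first ordering, then rewrite the second ordering as that position sequence:
positions: Ben→1, Jae→2, Gus→3, Ivy→4, Nia→5, Vic→6
second ordering as positions: [4, 1, 3, 6, 2, 5]
Discordant pairs = inversions in this position sequence.
4: 1, 3, 2 → 3
1: 0
3: 2 → 1
6: 2, 5 → 2
2: 0
5: 0
Total: 3 + 0 + 1 + 2 + 0 + 0 = 6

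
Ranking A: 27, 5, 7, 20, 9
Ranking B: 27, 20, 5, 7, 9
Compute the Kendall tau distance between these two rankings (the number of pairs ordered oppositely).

There are 2 discordant pairs.

Assign each item its position (1..5) in the first ordering, then rewrite the second ordering as that position sequence:
positions: 27→1, 5→2, 7→3, 20→4, 9→5
second ordering as positions: [1, 4, 2, 3, 5]
Discordant pairs = inversions in this position sequence.
1: 0
4: 2, 3 → 2
2: 0
3: 0
5: 0
Total: 0 + 2 + 0 + 0 + 0 = 2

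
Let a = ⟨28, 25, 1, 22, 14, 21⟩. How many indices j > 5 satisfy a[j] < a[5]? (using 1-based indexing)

The element at index 5 is 14.
Elements after it: 21
None of them are smaller than 14.

0 such elements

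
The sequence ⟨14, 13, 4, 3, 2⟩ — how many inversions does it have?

Inversion pairs (indices are 0-based):
(0,1): 14 > 13
(0,2): 14 > 4
(0,3): 14 > 3
(0,4): 14 > 2
(1,2): 13 > 4
(1,3): 13 > 3
(1,4): 13 > 2
(2,3): 4 > 3
(2,4): 4 > 2
(3,4): 3 > 2
That's 10 pairs.

10 out-of-order pairs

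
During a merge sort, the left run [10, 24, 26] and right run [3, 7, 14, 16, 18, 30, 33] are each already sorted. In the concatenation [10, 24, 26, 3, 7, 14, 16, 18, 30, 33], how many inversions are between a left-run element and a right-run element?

12 cross-inversions

Take each right-half value and tally the left-half values above it:
r = 3: 10, 24, 26 → 3
r = 7: 10, 24, 26 → 3
r = 14: 24, 26 → 2
r = 16: 24, 26 → 2
r = 18: 24, 26 → 2
r = 30: none → 0
r = 33: none → 0
Cross-inversions: 3 + 3 + 2 + 2 + 2 + 0 + 0 = 12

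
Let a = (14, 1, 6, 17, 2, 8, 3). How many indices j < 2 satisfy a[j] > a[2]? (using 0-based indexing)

1 such element

The element at index 2 is 6.
Elements before it: 14, 1
Those larger than 6: 14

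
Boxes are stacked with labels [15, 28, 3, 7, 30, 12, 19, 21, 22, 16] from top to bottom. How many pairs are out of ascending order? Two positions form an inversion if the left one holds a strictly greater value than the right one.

18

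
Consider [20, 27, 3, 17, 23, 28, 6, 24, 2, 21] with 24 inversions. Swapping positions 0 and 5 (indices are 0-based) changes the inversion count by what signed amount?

Positions 0 and 5 hold 20 and 28; after swapping, the array is [28, 27, 3, 17, 23, 20, 6, 24, 2, 21].
Count, for each position, how many later elements it exceeds:
28: 9
27: 8
3: 1
17: 2
23: 4
20: 2
6: 1
24: 2
2: 0
21: 0
Sum: 9 + 8 + 1 + 2 + 4 + 2 + 1 + 2 + 0 + 0 = 29
Change: 29 − 24 = +5

+5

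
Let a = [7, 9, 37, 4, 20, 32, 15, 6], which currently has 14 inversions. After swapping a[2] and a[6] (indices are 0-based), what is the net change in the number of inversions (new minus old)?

-5

Positions 2 and 6 hold 37 and 15; after swapping, the array is [7, 9, 15, 4, 20, 32, 37, 6].
Sweep left to right; for each value list the smaller values that follow it:
7 → 4, 6 → 2
9 → 4, 6 → 2
15 → 4, 6 → 2
4 → none → 0
20 → 6 → 1
32 → 6 → 1
37 → 6 → 1
6 → none → 0
Sum: 2 + 2 + 2 + 0 + 1 + 1 + 1 + 0 = 9
Change: 9 − 14 = -5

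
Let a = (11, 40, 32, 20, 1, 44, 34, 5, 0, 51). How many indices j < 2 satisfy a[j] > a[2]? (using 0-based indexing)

The element at index 2 is 32.
Elements before it: 11, 40
Those larger than 32: 40

1 such element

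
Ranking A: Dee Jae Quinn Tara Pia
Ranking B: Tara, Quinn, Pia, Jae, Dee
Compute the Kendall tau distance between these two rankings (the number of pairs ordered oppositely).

Assign each item its position (1..5) in the first ordering, then rewrite the second ordering as that position sequence:
positions: Dee→1, Jae→2, Quinn→3, Tara→4, Pia→5
second ordering as positions: [4, 3, 5, 2, 1]
Discordant pairs = inversions in this position sequence.
4: 3, 2, 1 → 3
3: 2, 1 → 2
5: 2, 1 → 2
2: 1 → 1
1: 0
Total: 3 + 2 + 2 + 1 + 0 = 8

8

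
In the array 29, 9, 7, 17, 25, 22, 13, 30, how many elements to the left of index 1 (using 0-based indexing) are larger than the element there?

1

The element at index 1 is 9.
Elements before it: 29
Those larger than 9: 29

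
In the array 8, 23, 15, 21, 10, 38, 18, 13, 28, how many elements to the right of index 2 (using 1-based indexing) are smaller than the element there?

The element at index 2 is 23.
Elements after it: 15, 21, 10, 38, 18, 13, 28
Those smaller than 23: 15, 21, 10, 18, 13

5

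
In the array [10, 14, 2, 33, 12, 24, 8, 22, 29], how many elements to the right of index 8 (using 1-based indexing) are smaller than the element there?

The element at index 8 is 22.
Elements after it: 29
None of them are smaller than 22.

0 such elements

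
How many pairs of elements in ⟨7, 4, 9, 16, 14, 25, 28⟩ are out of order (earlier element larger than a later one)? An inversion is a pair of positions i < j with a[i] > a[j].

2 inversions

Count, for each position, how many later elements it exceeds:
7 → 4 → 1
4 → none → 0
9 → none → 0
16 → 14 → 1
14 → none → 0
25 → none → 0
28 → none → 0
Sum: 1 + 0 + 0 + 1 + 0 + 0 + 0 = 2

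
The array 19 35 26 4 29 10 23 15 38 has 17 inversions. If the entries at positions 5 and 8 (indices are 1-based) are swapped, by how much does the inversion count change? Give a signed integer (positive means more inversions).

Positions 5 and 8 hold 29 and 15; after swapping, the array is [19, 35, 26, 4, 15, 10, 23, 29, 38].
Count, for each position, how many later elements it exceeds:
19 → 4, 15, 10 → 3
35 → 26, 4, 15, 10, 23, 29 → 6
26 → 4, 15, 10, 23 → 4
4 → none → 0
15 → 10 → 1
10 → none → 0
23 → none → 0
29 → none → 0
38 → none → 0
Sum: 3 + 6 + 4 + 0 + 1 + 0 + 0 + 0 + 0 = 14
Change: 14 − 17 = -3

-3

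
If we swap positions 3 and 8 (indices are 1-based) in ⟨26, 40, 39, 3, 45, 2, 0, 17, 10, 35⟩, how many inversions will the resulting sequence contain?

26 inversions

Positions 3 and 8 hold 39 and 17; after swapping, the array is [26, 40, 17, 3, 45, 2, 0, 39, 10, 35].
Element-by-element contributions:
26: 5
40: 7
17: 4
3: 2
45: 5
2: 1
0: 0
39: 2
10: 0
35: 0
Sum: 5 + 7 + 4 + 2 + 5 + 1 + 0 + 2 + 0 + 0 = 26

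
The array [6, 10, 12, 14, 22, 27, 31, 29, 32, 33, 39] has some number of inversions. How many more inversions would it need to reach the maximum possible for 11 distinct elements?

54 inversions short

Maximum inversions for 11 distinct elements is C(11, 2) = 11·10/2 = 55.
Current inversions — for each element, count later smaller elements:
6: 0
10: 0
12: 0
14: 0
22: 0
27: 0
31: 1
29: 0
32: 0
33: 0
39: 0
Current total: 0 + 0 + 0 + 0 + 0 + 0 + 1 + 0 + 0 + 0 + 0 = 1
Shortfall: 55 − 1 = 54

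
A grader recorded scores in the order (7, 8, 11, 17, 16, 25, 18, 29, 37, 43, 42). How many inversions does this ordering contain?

3

Sweep left to right; for each value list the smaller values that follow it:
7: 0
8: 0
11: 0
17: 1
16: 0
25: 1
18: 0
29: 0
37: 0
43: 1
42: 0
Sum: 0 + 0 + 0 + 1 + 0 + 1 + 0 + 0 + 0 + 1 + 0 = 3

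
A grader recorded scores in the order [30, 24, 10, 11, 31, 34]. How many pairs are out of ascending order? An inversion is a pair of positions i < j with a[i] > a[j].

Listing every pair i<j with a[i]>a[j] (using 0-based positions):
(0,1): 30 > 24
(0,2): 30 > 10
(0,3): 30 > 11
(1,2): 24 > 10
(1,3): 24 > 11
That's 5 pairs.

5 inversions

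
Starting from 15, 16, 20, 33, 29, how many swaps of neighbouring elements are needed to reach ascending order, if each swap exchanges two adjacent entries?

Minimum adjacent swaps = number of inversions (each swap of adjacent out-of-order elements removes one inversion and no swap can remove more).
Count inversions — for each element, later elements that are smaller:
15: none → 0
16: none → 0
20: none → 0
33: 29 → 1
29: none → 0
Total inversions: 0 + 0 + 0 + 1 + 0 = 1

1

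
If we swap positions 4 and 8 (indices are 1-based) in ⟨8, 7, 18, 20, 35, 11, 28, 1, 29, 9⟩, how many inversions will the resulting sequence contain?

16

Positions 4 and 8 hold 20 and 1; after swapping, the array is [8, 7, 18, 1, 35, 11, 28, 20, 29, 9].
Sweep left to right; for each value list the smaller values that follow it:
8: 2
7: 1
18: 3
1: 0
35: 5
11: 1
28: 2
20: 1
29: 1
9: 0
Sum: 2 + 1 + 3 + 0 + 5 + 1 + 2 + 1 + 1 + 0 = 16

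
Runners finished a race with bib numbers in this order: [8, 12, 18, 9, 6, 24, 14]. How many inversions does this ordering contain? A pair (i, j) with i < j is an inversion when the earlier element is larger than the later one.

Count, for each position, how many later elements it exceeds:
8: 1
12: 2
18: 3
9: 1
6: 0
24: 1
14: 0
Sum: 1 + 2 + 3 + 1 + 0 + 1 + 0 = 8

There are 8 inversions.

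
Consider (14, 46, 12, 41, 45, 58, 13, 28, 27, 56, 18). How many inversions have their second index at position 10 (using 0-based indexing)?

The element at index 10 is 18.
Elements before it: 14, 46, 12, 41, 45, 58, 13, 28, 27, 56
Those larger than 18: 46, 41, 45, 58, 28, 27, 56

7 such elements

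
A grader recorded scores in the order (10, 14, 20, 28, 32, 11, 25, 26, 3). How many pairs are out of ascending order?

Inversions: 16

Element-by-element contributions:
10 → 3 → 1
14 → 11, 3 → 2
20 → 11, 3 → 2
28 → 11, 25, 26, 3 → 4
32 → 11, 25, 26, 3 → 4
11 → 3 → 1
25 → 3 → 1
26 → 3 → 1
3 → none → 0
Sum: 1 + 2 + 2 + 4 + 4 + 1 + 1 + 1 + 0 = 16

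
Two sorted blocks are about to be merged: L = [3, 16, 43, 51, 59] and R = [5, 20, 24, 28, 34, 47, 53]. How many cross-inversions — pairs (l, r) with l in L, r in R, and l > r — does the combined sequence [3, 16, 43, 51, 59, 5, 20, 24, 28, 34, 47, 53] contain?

Count, for every r in R, how many entries of L exceed r:
r = 5: 16, 43, 51, 59 → 4
r = 20: 43, 51, 59 → 3
r = 24: 43, 51, 59 → 3
r = 28: 43, 51, 59 → 3
r = 34: 43, 51, 59 → 3
r = 47: 51, 59 → 2
r = 53: 59 → 1
Cross-inversions: 4 + 3 + 3 + 3 + 3 + 2 + 1 = 19

19 cross-inversions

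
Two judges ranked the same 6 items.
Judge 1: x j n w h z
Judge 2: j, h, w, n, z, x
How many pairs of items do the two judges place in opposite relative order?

There are 8 discordant pairs.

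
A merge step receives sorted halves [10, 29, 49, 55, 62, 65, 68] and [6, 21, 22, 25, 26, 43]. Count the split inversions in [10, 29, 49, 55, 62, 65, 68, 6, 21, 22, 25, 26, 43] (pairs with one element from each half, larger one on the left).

Count, for every r in R, how many entries of L exceed r:
r = 6: 10, 29, 49, 55, 62, 65, 68 → 7
r = 21: 29, 49, 55, 62, 65, 68 → 6
r = 22: 29, 49, 55, 62, 65, 68 → 6
r = 25: 29, 49, 55, 62, 65, 68 → 6
r = 26: 29, 49, 55, 62, 65, 68 → 6
r = 43: 49, 55, 62, 65, 68 → 5
Cross-inversions: 7 + 6 + 6 + 6 + 6 + 5 = 36

36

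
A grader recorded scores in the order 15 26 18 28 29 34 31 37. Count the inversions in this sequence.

For each element, count later entries that are smaller:
15: 0
26: 1
18: 0
28: 0
29: 0
34: 1
31: 0
37: 0
Sum: 0 + 1 + 0 + 0 + 0 + 1 + 0 + 0 = 2

2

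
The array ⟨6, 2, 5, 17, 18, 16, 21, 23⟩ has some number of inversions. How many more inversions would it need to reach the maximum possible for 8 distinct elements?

24 inversions short

Maximum inversions for 8 distinct elements is C(8, 2) = 8·7/2 = 28.
Current inversions — for each element, count later smaller elements:
6: 2
2: 0
5: 0
17: 1
18: 1
16: 0
21: 0
23: 0
Current total: 2 + 0 + 0 + 1 + 1 + 0 + 0 + 0 = 4
Shortfall: 28 − 4 = 24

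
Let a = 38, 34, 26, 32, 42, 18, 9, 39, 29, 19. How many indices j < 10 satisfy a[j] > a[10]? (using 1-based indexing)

7

The element at index 10 is 19.
Elements before it: 38, 34, 26, 32, 42, 18, 9, 39, 29
Those larger than 19: 38, 34, 26, 32, 42, 39, 29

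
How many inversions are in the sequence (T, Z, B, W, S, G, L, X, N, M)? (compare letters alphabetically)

26

Count, for each position, how many later elements it exceeds:
T: 6
Z: 8
B: 0
W: 5
S: 4
G: 0
L: 0
X: 2
N: 1
M: 0
Sum: 6 + 8 + 0 + 5 + 4 + 0 + 0 + 2 + 1 + 0 = 26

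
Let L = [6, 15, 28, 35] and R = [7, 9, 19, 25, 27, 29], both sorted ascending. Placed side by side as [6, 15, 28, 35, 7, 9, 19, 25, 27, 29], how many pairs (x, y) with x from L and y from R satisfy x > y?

Take each right-half value and tally the left-half values above it:
r = 7: 15, 28, 35 → 3
r = 9: 15, 28, 35 → 3
r = 19: 28, 35 → 2
r = 25: 28, 35 → 2
r = 27: 28, 35 → 2
r = 29: 35 → 1
Cross-inversions: 3 + 3 + 2 + 2 + 2 + 1 = 13

13 cross-inversions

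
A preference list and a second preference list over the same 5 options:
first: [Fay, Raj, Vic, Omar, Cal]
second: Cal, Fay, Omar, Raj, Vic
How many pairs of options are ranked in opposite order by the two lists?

6

Assign each item its position (1..5) in the first ordering, then rewrite the second ordering as that position sequence:
positions: Fay→1, Raj→2, Vic→3, Omar→4, Cal→5
second ordering as positions: [5, 1, 4, 2, 3]
Discordant pairs = inversions in this position sequence.
5: 1, 4, 2, 3 → 4
1: 0
4: 2, 3 → 2
2: 0
3: 0
Total: 4 + 0 + 2 + 0 + 0 = 6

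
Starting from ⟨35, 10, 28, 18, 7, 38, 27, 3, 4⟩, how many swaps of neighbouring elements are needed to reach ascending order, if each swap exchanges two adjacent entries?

25 adjacent swaps

Minimum adjacent swaps = number of inversions (each swap of adjacent out-of-order elements removes one inversion and no swap can remove more).
Count inversions — for each element, later elements that are smaller:
35: 10, 28, 18, 7, 27, 3, 4 → 7
10: 7, 3, 4 → 3
28: 18, 7, 27, 3, 4 → 5
18: 7, 3, 4 → 3
7: 3, 4 → 2
38: 27, 3, 4 → 3
27: 3, 4 → 2
3: none → 0
4: none → 0
Total inversions: 7 + 3 + 5 + 3 + 2 + 3 + 2 + 0 + 0 = 25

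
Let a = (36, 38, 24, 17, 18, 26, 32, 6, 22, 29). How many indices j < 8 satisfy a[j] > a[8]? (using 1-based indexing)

7

The element at index 8 is 6.
Elements before it: 36, 38, 24, 17, 18, 26, 32
Those larger than 6: 36, 38, 24, 17, 18, 26, 32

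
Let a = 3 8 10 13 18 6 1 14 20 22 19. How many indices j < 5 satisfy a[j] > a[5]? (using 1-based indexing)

The element at index 5 is 18.
Elements before it: 3, 8, 10, 13
None of them are larger than 18.

0 such elements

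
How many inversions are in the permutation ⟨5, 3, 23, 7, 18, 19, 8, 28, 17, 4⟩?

Count, for each position, how many later elements it exceeds:
5 → 3, 4 → 2
3 → none → 0
23 → 7, 18, 19, 8, 17, 4 → 6
7 → 4 → 1
18 → 8, 17, 4 → 3
19 → 8, 17, 4 → 3
8 → 4 → 1
28 → 17, 4 → 2
17 → 4 → 1
4 → none → 0
Sum: 2 + 0 + 6 + 1 + 3 + 3 + 1 + 2 + 1 + 0 = 19

19 inversions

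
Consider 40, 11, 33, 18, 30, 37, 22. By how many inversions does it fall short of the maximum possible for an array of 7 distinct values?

Maximum inversions for 7 distinct elements is C(7, 2) = 7·6/2 = 21.
Current inversions — for each element, count later smaller elements:
40: 6
11: 0
33: 3
18: 0
30: 1
37: 1
22: 0
Current total: 6 + 0 + 3 + 0 + 1 + 1 + 0 = 11
Shortfall: 21 − 11 = 10

10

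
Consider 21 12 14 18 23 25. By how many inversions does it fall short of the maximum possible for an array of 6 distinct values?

Maximum inversions for 6 distinct elements is C(6, 2) = 6·5/2 = 15.
Current inversions — for each element, count later smaller elements:
21: 3
12: 0
14: 0
18: 0
23: 0
25: 0
Current total: 3 + 0 + 0 + 0 + 0 + 0 = 3
Shortfall: 15 − 3 = 12

12 inversions short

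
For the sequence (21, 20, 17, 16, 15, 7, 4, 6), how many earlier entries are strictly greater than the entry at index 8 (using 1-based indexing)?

The element at index 8 is 6.
Elements before it: 21, 20, 17, 16, 15, 7, 4
Those larger than 6: 21, 20, 17, 16, 15, 7

6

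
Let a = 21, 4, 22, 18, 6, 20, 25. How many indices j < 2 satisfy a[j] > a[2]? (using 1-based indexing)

The element at index 2 is 4.
Elements before it: 21
Those larger than 4: 21

1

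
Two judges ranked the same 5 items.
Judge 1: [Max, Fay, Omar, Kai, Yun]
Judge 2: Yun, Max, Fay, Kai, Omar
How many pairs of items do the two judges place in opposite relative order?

Assign each item its position (1..5) in the first ordering, then rewrite the second ordering as that position sequence:
positions: Max→1, Fay→2, Omar→3, Kai→4, Yun→5
second ordering as positions: [5, 1, 2, 4, 3]
Discordant pairs = inversions in this position sequence.
5: 1, 2, 4, 3 → 4
1: 0
2: 0
4: 3 → 1
3: 0
Total: 4 + 0 + 0 + 1 + 0 = 5

There are 5 discordant pairs.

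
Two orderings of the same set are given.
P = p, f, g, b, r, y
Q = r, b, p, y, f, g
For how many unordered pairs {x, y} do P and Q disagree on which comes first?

Disagreeing pairs: 9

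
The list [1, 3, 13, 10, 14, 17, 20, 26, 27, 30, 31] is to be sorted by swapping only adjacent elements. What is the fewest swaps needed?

1

The minimum number of adjacent swaps to sort an array equals its inversion count, since every such swap removes exactly one inversion.
Count inversions — for each element, later elements that are smaller:
1: none → 0
3: none → 0
13: 10 → 1
10: none → 0
14: none → 0
17: none → 0
20: none → 0
26: none → 0
27: none → 0
30: none → 0
31: none → 0
Total inversions: 0 + 0 + 1 + 0 + 0 + 0 + 0 + 0 + 0 + 0 + 0 = 1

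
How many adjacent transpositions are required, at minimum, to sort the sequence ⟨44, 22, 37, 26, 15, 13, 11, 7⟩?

Minimum adjacent swaps = number of inversions (each swap of adjacent out-of-order elements removes one inversion and no swap can remove more).
Count inversions — for each element, later elements that are smaller:
44: 22, 37, 26, 15, 13, 11, 7 → 7
22: 15, 13, 11, 7 → 4
37: 26, 15, 13, 11, 7 → 5
26: 15, 13, 11, 7 → 4
15: 13, 11, 7 → 3
13: 11, 7 → 2
11: 7 → 1
7: none → 0
Total inversions: 7 + 4 + 5 + 4 + 3 + 2 + 1 + 0 = 26

26 swaps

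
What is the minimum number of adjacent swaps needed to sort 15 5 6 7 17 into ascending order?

Minimum adjacent swaps = number of inversions (each swap of adjacent out-of-order elements removes one inversion and no swap can remove more).
Count inversions — for each element, later elements that are smaller:
15: 5, 6, 7 → 3
5: none → 0
6: none → 0
7: none → 0
17: none → 0
Total inversions: 3 + 0 + 0 + 0 + 0 = 3

3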